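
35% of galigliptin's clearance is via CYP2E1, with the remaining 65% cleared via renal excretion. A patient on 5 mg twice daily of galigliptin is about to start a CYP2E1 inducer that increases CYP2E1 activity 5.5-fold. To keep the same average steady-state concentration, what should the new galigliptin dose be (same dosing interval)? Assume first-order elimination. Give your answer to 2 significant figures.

13 mg

The CYP2E1 pathway (35% of clearance) increases to 5.5× activity: 0.35 × 5.5 = 1.925.
The remaining 65% of clearance is unaffected.
New clearance relative to baseline: 1.925 + 0.65 = 2.575.
Css,avg = (dose rate)/CL, so holding Css fixed requires dose ∝ CL: 5 × 2.575 = 13 mg.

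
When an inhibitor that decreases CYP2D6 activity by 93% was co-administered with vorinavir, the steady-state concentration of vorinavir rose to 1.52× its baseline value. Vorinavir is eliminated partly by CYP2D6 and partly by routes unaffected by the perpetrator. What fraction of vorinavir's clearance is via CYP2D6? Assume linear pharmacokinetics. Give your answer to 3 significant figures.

Let x = fm,CYP2D6. Because steady-state concentration ∝ 1/CL, relative clearance fell to 1/1.52 = 0.6579.
Setting x·0.07 + (1 − x) = 0.6579 and solving: x = (0.6579 − 1)/(0.07 − 1) = 0.368.

0.368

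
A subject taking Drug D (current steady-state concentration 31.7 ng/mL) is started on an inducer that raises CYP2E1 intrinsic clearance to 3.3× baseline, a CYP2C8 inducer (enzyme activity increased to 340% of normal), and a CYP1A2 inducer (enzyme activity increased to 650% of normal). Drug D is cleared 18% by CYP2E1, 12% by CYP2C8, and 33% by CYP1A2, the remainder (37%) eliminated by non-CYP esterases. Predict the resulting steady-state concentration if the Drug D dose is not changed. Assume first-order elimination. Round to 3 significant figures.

9.01 ng/mL

The CYP2E1 pathway (18% of clearance) rises to 3.3× activity: 0.18 × 3.3 = 0.594.
The CYP2C8 pathway (12% of clearance) rises to 3.4× activity: 0.12 × 3.4 = 0.408.
The CYP1A2 pathway (33% of clearance) increases to 6.5× activity: 0.33 × 6.5 = 2.145.
Non-CYP routes (37%) are unchanged.
Relative clearance = 0.594 + 0.408 + 2.145 + 0.37 = 3.517.
Steady-state concentration ∝ 1/CL: new value = 31.7 / 3.517 = 9.01 ng/mL.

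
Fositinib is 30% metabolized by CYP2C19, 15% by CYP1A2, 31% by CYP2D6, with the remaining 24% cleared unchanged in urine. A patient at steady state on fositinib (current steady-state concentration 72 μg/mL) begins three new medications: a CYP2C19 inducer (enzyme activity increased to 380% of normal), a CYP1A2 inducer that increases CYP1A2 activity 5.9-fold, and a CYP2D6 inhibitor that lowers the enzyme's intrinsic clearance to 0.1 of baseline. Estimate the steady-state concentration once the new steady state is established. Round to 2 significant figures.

31 μg/mL

CYP2C19: 0.3 × 3.8 = 1.14
CYP1A2: 0.15 × 5.9 = 0.885
CYP2D6: 0.31 × 0.1 = 0.031
Other: 0.24 (unchanged)
New clearance relative to baseline: 1.14 + 0.885 + 0.031 + 0.24 = 2.296.
Steady-state concentration ∝ 1/CL: new value = 72 / 2.296 = 31 μg/mL.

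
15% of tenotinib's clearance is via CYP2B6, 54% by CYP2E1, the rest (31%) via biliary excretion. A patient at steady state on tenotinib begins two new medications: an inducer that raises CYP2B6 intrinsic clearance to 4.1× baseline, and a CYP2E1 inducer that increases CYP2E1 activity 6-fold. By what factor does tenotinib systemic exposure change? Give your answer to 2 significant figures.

The CYP2B6 pathway (15% of clearance) rises to 4.1× activity: 0.15 × 4.1 = 0.615.
The CYP2E1 pathway (54% of clearance) is boosted to 6× activity: 0.54 × 6 = 3.24.
The remaining 31% of clearance is unaffected.
New clearance relative to baseline: 0.615 + 3.24 + 0.31 = 4.165.
Systemic exposure ∝ 1/CL: fold-change = 1 / 4.165 = 0.24.

0.24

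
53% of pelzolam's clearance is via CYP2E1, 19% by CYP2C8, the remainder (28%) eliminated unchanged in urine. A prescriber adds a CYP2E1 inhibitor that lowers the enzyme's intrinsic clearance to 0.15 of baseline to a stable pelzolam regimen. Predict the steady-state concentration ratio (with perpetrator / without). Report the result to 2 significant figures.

The CYP2E1 pathway (53% of clearance) is reduced to 0.15× activity: 0.53 × 0.15 = 0.0795.
CYP2C8 (19%) and the residual 28% are unaffected.
Relative clearance = 0.0795 + 0.19 + 0.28 = 0.5495.
Steady-state concentration is inversely proportional to clearance, so the fold-change is 1 / 0.5495 = 1.8.

1.8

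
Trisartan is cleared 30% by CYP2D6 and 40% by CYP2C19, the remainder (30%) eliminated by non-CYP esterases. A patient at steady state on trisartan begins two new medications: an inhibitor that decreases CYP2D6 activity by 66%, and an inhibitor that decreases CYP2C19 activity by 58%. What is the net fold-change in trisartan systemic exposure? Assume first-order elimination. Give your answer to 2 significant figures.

1.8

The CYP2D6 pathway (30% of clearance) falls to 0.34× activity: 0.3 × 0.34 = 0.102.
The CYP2C19 pathway (40% of clearance) drops to 0.42× activity: 0.4 × 0.42 = 0.168.
Non-CYP routes (30%) are unchanged.
CL_new/CL_old = 0.102 + 0.168 + 0.3 = 0.57.
Systemic exposure ∝ 1/CL: fold-change = 1 / 0.57 = 1.8.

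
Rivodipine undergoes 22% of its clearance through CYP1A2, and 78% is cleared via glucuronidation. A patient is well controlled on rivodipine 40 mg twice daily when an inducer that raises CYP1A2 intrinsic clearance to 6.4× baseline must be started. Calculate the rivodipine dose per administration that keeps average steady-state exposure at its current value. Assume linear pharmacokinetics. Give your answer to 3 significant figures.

CYP1A2: 0.22 × 6.4 = 1.408
Other: 0.78 (unchanged)
New clearance relative to baseline: 1.408 + 0.78 = 2.188.
To maintain the same steady-state level, dose must scale with clearance: new dose = 40 × 2.188 = 87.5 mg.

87.5 mg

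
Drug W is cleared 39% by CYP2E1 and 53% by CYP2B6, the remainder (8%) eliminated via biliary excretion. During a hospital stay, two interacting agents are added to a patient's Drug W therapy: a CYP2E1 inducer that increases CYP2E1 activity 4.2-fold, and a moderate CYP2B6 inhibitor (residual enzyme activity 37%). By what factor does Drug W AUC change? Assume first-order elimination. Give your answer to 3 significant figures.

The CYP2E1 pathway (39% of clearance) rises to 4.2× activity: 0.39 × 4.2 = 1.638.
The CYP2B6 pathway (53% of clearance) drops to 0.37× activity: 0.53 × 0.37 = 0.1961.
Non-CYP routes (8%) are unchanged.
CL_new/CL_old = 1.638 + 0.1961 + 0.08 = 1.9141.
Because AUC varies inversely with clearance, the combined effect is 1 / 1.9141 = 0.522.

0.522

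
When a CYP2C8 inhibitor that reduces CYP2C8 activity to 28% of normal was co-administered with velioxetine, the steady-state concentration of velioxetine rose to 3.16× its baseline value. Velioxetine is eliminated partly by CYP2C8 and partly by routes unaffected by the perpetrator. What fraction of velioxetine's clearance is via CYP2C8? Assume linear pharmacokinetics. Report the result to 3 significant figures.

0.949

CL'/CL = 1 / 3.16 = 0.3165
0.28·fm + (1 − fm) = 0.3165
fm = (0.3165 − 1) / (0.28 − 1) = 0.949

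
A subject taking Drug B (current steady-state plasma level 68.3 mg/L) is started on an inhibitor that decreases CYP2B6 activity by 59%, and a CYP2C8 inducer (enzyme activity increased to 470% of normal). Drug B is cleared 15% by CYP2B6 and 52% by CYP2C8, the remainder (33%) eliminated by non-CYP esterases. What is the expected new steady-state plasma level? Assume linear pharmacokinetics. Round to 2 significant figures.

The CYP2B6 pathway (15% of clearance) is reduced to 0.41× activity: 0.15 × 0.41 = 0.0615.
The CYP2C8 pathway (52% of clearance) is boosted to 4.7× activity: 0.52 × 4.7 = 2.444.
The remaining 33% of clearance is unaffected.
New clearance relative to baseline: 0.0615 + 2.444 + 0.33 = 2.8355.
New steady-state plasma level = 68.3 / 2.8355 = 24 mg/L (concentration scales inversely with clearance).

24 mg/L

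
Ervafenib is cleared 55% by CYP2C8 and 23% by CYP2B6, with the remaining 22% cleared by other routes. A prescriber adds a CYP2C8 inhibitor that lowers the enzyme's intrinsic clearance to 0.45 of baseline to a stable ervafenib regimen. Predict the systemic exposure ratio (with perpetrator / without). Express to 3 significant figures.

The CYP2C8 pathway (55% of clearance) falls to 0.45× activity: 0.55 × 0.45 = 0.2475.
CYP2B6 (23%) and the residual 22% are unaffected.
New clearance relative to baseline: 0.2475 + 0.23 + 0.22 = 0.6975.
Since systemic exposure ∝ 1/CL, the ratio is 1 / 0.6975 = 1.43.

1.43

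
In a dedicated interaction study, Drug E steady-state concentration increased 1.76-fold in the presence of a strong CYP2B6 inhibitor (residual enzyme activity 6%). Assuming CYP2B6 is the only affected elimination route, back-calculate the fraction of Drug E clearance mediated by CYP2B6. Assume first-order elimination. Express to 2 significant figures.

0.46

CL'/CL = 1 / 1.76 = 0.5682
0.06·fm + (1 − fm) = 0.5682
fm = (0.5682 − 1) / (0.06 − 1) = 0.46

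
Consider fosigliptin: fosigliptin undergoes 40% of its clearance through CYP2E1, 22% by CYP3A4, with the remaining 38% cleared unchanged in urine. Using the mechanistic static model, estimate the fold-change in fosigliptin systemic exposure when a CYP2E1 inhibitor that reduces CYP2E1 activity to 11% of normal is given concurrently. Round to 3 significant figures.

1.55

The CYP2E1 pathway (40% of clearance) drops to 0.11× activity: 0.4 × 0.11 = 0.044.
CYP3A4 (22%) and the residual 38% are unaffected.
Relative clearance = 0.044 + 0.22 + 0.38 = 0.644.
Systemic exposure is inversely proportional to clearance, so the fold-change is 1 / 0.644 = 1.55.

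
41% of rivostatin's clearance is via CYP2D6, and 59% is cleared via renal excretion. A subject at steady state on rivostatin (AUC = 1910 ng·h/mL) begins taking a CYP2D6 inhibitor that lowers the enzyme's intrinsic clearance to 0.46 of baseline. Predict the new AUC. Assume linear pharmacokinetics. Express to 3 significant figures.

2.45 × 10³ ng·h/mL

The CYP2D6 pathway (41% of clearance) drops to 0.46× activity: 0.41 × 0.46 = 0.1886.
Non-CYP routes (59%) are unchanged.
Relative clearance = 0.1886 + 0.59 = 0.7786.
AUC ∝ 1/CL, so new value = 1910 / 0.7786 = 2.45 × 10³ ng·h/mL.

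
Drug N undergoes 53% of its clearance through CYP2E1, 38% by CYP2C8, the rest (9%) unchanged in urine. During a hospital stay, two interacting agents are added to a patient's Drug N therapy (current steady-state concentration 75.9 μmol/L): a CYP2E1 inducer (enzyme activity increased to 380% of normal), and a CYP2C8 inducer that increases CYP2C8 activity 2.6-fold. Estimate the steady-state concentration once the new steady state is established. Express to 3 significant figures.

The CYP2E1 pathway (53% of clearance) increases to 3.8× activity: 0.53 × 3.8 = 2.014.
The CYP2C8 pathway (38% of clearance) is boosted to 2.6× activity: 0.38 × 2.6 = 0.988.
The remaining 9% of clearance is unaffected.
CL_new/CL_old = 2.014 + 0.988 + 0.09 = 3.092.
Dividing the baseline by the relative clearance: 75.9 / 3.092 = 24.5 μmol/L.

24.5 μmol/L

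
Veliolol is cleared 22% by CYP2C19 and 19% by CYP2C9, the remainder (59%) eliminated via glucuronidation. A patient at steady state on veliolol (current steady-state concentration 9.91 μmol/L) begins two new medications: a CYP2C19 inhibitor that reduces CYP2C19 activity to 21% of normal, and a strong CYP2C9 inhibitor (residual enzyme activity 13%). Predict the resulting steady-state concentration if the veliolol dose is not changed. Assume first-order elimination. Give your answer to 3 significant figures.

15.0 μmol/L

The CYP2C19 pathway (22% of clearance) is reduced to 0.21× activity: 0.22 × 0.21 = 0.0462.
The CYP2C9 pathway (19% of clearance) is reduced to 0.13× activity: 0.19 × 0.13 = 0.0247.
Non-CYP routes (59%) are unchanged.
New clearance relative to baseline: 0.0462 + 0.0247 + 0.59 = 0.6609.
Steady-state concentration ∝ 1/CL: new value = 9.91 / 0.6609 = 15.0 μmol/L.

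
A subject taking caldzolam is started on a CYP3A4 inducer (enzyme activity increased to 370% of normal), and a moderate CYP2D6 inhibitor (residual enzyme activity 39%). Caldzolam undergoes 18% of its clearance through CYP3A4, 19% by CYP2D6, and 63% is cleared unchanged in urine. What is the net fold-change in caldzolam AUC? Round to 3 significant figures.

0.730

CYP3A4: 0.18 × 3.7 = 0.666
CYP2D6: 0.19 × 0.39 = 0.0741
Other: 0.63 (unchanged)
New clearance relative to baseline: 0.666 + 0.0741 + 0.63 = 1.3701.
AUC ∝ 1/CL: fold-change = 1 / 1.3701 = 0.730.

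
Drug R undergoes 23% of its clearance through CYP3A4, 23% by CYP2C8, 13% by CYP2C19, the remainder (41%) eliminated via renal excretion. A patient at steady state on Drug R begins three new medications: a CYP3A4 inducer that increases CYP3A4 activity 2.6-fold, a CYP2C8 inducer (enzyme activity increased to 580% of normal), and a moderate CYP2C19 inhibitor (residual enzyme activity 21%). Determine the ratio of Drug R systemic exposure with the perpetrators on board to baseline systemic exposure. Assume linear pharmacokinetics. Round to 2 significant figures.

The CYP3A4 pathway (23% of clearance) increases to 2.6× activity: 0.23 × 2.6 = 0.598.
The CYP2C8 pathway (23% of clearance) increases to 5.8× activity: 0.23 × 5.8 = 1.334.
The CYP2C19 pathway (13% of clearance) drops to 0.21× activity: 0.13 × 0.21 = 0.0273.
The remaining 41% of clearance is unaffected.
New clearance relative to baseline: 0.598 + 1.334 + 0.0273 + 0.41 = 2.3693.
Systemic exposure ∝ 1/CL: fold-change = 1 / 2.3693 = 0.42.

0.42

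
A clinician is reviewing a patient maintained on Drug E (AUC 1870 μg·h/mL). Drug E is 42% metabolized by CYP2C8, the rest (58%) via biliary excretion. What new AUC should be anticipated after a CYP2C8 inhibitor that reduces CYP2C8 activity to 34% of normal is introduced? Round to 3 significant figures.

The CYP2C8 pathway (42% of clearance) drops to 0.34× activity: 0.42 × 0.34 = 0.1428.
Non-CYP routes (58%) are unchanged.
CL_new/CL_old = 0.1428 + 0.58 = 0.7228.
With dosing unchanged, AUC scales as 1/CL: 1870 / 0.7228 = 2.59 × 10³ μg·h/mL.

2.59 × 10³ μg·h/mL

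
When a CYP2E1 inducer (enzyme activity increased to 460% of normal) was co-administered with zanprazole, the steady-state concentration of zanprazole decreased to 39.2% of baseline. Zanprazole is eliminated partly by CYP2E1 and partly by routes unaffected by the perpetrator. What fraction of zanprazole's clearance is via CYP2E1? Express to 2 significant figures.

CL'/CL = 1 / 0.392 = 2.551
4.6·fm + (1 − fm) = 2.551
fm = (2.551 − 1) / (4.6 − 1) = 0.43

0.43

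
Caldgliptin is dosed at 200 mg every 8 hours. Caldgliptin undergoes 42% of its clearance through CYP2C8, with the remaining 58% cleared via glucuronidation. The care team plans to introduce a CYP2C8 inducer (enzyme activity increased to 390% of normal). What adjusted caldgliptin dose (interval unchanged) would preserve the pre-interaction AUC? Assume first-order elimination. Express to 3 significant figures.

The CYP2C8 pathway (42% of clearance) rises to 3.9× activity: 0.42 × 3.9 = 1.638.
Non-CYP routes (58%) are unchanged.
New clearance relative to baseline: 1.638 + 0.58 = 2.218.
To maintain the same steady-state level, dose must scale with clearance: new dose = 200 × 2.218 = 444 mg.

444 mg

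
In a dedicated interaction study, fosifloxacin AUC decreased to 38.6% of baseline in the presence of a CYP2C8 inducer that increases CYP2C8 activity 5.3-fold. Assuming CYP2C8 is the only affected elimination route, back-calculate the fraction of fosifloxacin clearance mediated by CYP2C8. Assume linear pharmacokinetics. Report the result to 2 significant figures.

CL'/CL = 1 / 0.386 = 2.591
5.3·fm + (1 − fm) = 2.591
fm = (2.591 − 1) / (5.3 − 1) = 0.37

0.37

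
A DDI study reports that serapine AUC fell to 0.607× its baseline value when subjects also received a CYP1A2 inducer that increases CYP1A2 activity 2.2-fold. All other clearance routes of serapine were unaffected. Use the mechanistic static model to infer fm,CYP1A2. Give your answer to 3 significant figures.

Call the CYP1A2 fraction fm. After the interaction, CL_new/CL_old = fm × 2.2 + (1 − fm).
AUC ratio = 1 / (new CL fraction), so new CL fraction = 1 / 0.607 = 1.647.
fm × 2.2 + 1 − fm = 1.647  ⇒  fm × (2.2 − 1) = 0.6474  ⇒  fm = 0.540.

0.540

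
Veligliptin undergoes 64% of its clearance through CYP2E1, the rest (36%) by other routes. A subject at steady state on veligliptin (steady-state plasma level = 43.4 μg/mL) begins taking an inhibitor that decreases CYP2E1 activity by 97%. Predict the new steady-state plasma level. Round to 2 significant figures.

The CYP2E1 pathway (64% of clearance) is reduced to 0.03× activity: 0.64 × 0.03 = 0.0192.
Non-CYP routes (36%) are unchanged.
Relative clearance = 0.0192 + 0.36 = 0.3792.
With dosing unchanged, steady-state plasma level scales as 1/CL: 43.4 / 0.3792 = 1.1 × 10² μg/mL.

1.1 × 10² μg/mL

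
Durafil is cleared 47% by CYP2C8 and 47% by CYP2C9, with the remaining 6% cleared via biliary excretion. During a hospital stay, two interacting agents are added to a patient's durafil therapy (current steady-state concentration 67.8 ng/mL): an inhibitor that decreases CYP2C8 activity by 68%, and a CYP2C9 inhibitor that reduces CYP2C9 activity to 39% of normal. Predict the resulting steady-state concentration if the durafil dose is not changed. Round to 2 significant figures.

The CYP2C8 pathway (47% of clearance) is reduced to 0.32× activity: 0.47 × 0.32 = 0.1504.
The CYP2C9 pathway (47% of clearance) is reduced to 0.39× activity: 0.47 × 0.39 = 0.1833.
The remaining 6% of clearance is unaffected.
Relative clearance = 0.1504 + 0.1833 + 0.06 = 0.3937.
Dividing the baseline by the relative clearance: 67.8 / 0.3937 = 1.7 × 10² ng/mL.

1.7 × 10² ng/mL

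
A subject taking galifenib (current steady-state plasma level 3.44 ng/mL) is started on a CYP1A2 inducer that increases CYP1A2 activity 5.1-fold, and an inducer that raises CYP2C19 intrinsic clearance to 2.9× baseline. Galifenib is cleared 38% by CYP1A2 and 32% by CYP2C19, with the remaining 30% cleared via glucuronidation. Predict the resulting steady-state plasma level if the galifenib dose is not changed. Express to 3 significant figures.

1.09 ng/mL

The CYP1A2 pathway (38% of clearance) is boosted to 5.1× activity: 0.38 × 5.1 = 1.938.
The CYP2C19 pathway (32% of clearance) rises to 2.9× activity: 0.32 × 2.9 = 0.928.
Non-CYP routes (30%) are unchanged.
Relative clearance = 1.938 + 0.928 + 0.3 = 3.166.
Steady-state plasma level ∝ 1/CL: new value = 3.44 / 3.166 = 1.09 ng/mL.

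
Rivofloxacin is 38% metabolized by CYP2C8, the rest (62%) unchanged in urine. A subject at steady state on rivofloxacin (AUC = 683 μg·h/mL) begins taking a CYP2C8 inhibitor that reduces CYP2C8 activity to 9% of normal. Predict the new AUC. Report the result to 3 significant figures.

1.04 × 10³ μg·h/mL

The CYP2C8 pathway (38% of clearance) is reduced to 0.09× activity: 0.38 × 0.09 = 0.0342.
Non-CYP routes (62%) are unchanged.
New clearance relative to baseline: 0.0342 + 0.62 = 0.6542.
With dosing unchanged, AUC scales as 1/CL: 683 / 0.6542 = 1.04 × 10³ μg·h/mL.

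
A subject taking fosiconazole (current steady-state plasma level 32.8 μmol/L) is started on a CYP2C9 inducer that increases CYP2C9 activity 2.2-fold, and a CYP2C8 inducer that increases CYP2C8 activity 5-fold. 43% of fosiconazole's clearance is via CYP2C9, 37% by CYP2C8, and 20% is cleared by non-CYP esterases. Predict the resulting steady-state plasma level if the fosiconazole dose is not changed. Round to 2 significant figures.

11 μmol/L

CYP2C9: 0.43 × 2.2 = 0.946
CYP2C8: 0.37 × 5 = 1.85
Other: 0.2 (unchanged)
CL_new/CL_old = 0.946 + 1.85 + 0.2 = 2.996.
Dividing the baseline by the relative clearance: 32.8 / 2.996 = 11 μmol/L.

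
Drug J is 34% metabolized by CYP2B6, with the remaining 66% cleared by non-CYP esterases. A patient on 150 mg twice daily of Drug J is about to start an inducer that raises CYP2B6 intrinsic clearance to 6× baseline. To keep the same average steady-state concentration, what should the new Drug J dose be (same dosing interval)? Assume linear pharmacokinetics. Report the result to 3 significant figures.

The CYP2B6 pathway (34% of clearance) is boosted to 6× activity: 0.34 × 6 = 2.04.
Non-CYP routes (66%) are unchanged.
Relative clearance = 2.04 + 0.66 = 2.7.
To maintain the same steady-state level, dose must scale with clearance: new dose = 150 × 2.7 = 405 mg.

405 mg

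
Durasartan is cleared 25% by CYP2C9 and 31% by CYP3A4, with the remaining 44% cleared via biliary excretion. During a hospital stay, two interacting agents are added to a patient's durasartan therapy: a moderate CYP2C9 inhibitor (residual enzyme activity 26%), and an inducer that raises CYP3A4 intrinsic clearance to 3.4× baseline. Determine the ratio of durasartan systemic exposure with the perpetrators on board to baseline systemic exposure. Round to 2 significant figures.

CYP2C9: 0.25 × 0.26 = 0.065
CYP3A4: 0.31 × 3.4 = 1.054
Other: 0.44 (unchanged)
Relative clearance = 0.065 + 1.054 + 0.44 = 1.559.
Because systemic exposure varies inversely with clearance, the combined effect is 1 / 1.559 = 0.64.

0.64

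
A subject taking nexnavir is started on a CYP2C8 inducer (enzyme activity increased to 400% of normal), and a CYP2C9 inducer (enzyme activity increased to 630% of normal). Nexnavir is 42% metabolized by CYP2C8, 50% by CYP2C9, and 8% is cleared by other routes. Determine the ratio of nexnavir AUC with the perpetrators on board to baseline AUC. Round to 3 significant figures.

0.204

The CYP2C8 pathway (42% of clearance) increases to 4× activity: 0.42 × 4 = 1.68.
The CYP2C9 pathway (50% of clearance) is boosted to 6.3× activity: 0.5 × 6.3 = 3.15.
The remaining 8% of clearance is unaffected.
New clearance relative to baseline: 1.68 + 3.15 + 0.08 = 4.91.
Because AUC varies inversely with clearance, the combined effect is 1 / 4.91 = 0.204.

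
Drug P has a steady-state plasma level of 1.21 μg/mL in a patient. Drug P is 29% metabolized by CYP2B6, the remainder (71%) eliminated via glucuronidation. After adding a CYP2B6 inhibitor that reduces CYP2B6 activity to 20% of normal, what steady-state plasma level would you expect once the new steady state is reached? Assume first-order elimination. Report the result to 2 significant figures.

1.6 μg/mL

The CYP2B6 pathway (29% of clearance) drops to 0.2× activity: 0.29 × 0.2 = 0.058.
Non-CYP routes (71%) are unchanged.
New clearance relative to baseline: 0.058 + 0.71 = 0.768.
With dosing unchanged, steady-state plasma level scales as 1/CL: 1.21 / 0.768 = 1.6 μg/mL.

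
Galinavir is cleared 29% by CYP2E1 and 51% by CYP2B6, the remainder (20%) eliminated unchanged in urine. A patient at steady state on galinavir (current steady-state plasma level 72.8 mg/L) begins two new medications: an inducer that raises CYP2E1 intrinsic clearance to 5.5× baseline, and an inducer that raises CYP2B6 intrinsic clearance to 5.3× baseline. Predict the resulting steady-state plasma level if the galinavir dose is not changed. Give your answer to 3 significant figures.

The CYP2E1 pathway (29% of clearance) is boosted to 5.5× activity: 0.29 × 5.5 = 1.595.
The CYP2B6 pathway (51% of clearance) is boosted to 5.3× activity: 0.51 × 5.3 = 2.703.
The remaining 20% of clearance is unaffected.
Relative clearance = 1.595 + 2.703 + 0.2 = 4.498.
New steady-state plasma level = 72.8 / 4.498 = 16.2 mg/L (concentration scales inversely with clearance).

16.2 mg/L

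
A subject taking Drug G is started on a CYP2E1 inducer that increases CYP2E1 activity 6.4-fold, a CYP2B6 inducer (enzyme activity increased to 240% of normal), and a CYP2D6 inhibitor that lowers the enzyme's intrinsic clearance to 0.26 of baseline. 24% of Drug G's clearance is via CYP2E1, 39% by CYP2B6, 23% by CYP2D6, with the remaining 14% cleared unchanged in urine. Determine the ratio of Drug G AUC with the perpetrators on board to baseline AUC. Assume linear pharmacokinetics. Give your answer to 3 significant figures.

0.374

The CYP2E1 pathway (24% of clearance) is boosted to 6.4× activity: 0.24 × 6.4 = 1.536.
The CYP2B6 pathway (39% of clearance) is boosted to 2.4× activity: 0.39 × 2.4 = 0.936.
The CYP2D6 pathway (23% of clearance) drops to 0.26× activity: 0.23 × 0.26 = 0.0598.
The remaining 14% of clearance is unaffected.
New clearance relative to baseline: 1.536 + 0.936 + 0.0598 + 0.14 = 2.6718.
AUC ∝ 1/CL: fold-change = 1 / 2.6718 = 0.374.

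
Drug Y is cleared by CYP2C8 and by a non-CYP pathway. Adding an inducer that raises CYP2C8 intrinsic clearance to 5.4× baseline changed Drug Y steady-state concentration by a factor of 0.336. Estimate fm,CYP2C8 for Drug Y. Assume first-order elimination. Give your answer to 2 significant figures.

CL'/CL = 1 / 0.336 = 2.976
5.4·fm + (1 − fm) = 2.976
fm = (2.976 − 1) / (5.4 − 1) = 0.45

0.45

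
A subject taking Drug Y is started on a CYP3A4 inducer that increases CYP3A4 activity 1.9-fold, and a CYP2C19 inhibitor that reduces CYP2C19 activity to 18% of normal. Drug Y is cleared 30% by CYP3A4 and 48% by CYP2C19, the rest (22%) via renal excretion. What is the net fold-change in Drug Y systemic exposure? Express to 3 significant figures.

CYP3A4: 0.3 × 1.9 = 0.57
CYP2C19: 0.48 × 0.18 = 0.0864
Other: 0.22 (unchanged)
Relative clearance = 0.57 + 0.0864 + 0.22 = 0.8764.
Net systemic exposure ratio = 1 / 0.8764 = 1.14.

1.14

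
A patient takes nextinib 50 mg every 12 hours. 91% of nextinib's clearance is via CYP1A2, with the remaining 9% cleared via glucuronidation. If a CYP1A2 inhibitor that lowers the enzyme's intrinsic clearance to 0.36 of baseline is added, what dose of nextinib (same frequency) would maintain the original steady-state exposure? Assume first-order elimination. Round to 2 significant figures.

21 mg

The CYP1A2 pathway (91% of clearance) falls to 0.36× activity: 0.91 × 0.36 = 0.3276.
The remaining 9% of clearance is unaffected.
Relative clearance = 0.3276 + 0.09 = 0.4176.
Exposure is unchanged when dose changes in proportion to clearance. New dose = 50 mg × 0.4176 = 21 mg.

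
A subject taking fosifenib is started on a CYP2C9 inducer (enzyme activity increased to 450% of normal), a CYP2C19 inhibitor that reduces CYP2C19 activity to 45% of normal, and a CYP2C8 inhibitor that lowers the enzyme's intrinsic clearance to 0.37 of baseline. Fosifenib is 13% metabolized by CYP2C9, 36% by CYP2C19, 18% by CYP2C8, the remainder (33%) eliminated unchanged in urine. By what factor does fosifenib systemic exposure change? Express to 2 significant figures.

The CYP2C9 pathway (13% of clearance) rises to 4.5× activity: 0.13 × 4.5 = 0.585.
The CYP2C19 pathway (36% of clearance) drops to 0.45× activity: 0.36 × 0.45 = 0.162.
The CYP2C8 pathway (18% of clearance) is reduced to 0.37× activity: 0.18 × 0.37 = 0.0666.
The remaining 33% of clearance is unaffected.
CL_new/CL_old = 0.585 + 0.162 + 0.0666 + 0.33 = 1.1436.
Systemic exposure ∝ 1/CL: fold-change = 1 / 1.1436 = 0.87.

0.87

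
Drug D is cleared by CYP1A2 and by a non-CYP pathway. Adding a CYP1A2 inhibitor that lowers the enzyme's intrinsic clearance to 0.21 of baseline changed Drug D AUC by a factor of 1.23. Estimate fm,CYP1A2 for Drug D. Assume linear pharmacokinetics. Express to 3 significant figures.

0.237

CL'/CL = 1 / 1.23 = 0.813
0.21·fm + (1 − fm) = 0.813
fm = (0.813 − 1) / (0.21 − 1) = 0.237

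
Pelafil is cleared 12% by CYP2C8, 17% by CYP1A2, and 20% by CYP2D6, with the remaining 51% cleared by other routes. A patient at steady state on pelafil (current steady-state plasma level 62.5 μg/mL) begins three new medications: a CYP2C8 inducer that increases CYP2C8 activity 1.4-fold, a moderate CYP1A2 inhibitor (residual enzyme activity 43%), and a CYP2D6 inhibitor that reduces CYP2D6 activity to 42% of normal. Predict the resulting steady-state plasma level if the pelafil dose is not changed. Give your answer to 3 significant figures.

74.8 μg/mL

The CYP2C8 pathway (12% of clearance) is boosted to 1.4× activity: 0.12 × 1.4 = 0.168.
The CYP1A2 pathway (17% of clearance) is reduced to 0.43× activity: 0.17 × 0.43 = 0.0731.
The CYP2D6 pathway (20% of clearance) drops to 0.42× activity: 0.2 × 0.42 = 0.084.
Non-CYP routes (51%) are unchanged.
Relative clearance = 0.168 + 0.0731 + 0.084 + 0.51 = 0.8351.
New steady-state plasma level = 62.5 / 0.8351 = 74.8 μg/mL (concentration scales inversely with clearance).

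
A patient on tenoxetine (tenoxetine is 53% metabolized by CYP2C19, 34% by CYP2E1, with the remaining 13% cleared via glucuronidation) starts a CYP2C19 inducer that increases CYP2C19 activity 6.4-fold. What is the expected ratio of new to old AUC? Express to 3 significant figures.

0.259

The CYP2C19 pathway (53% of clearance) rises to 6.4× activity: 0.53 × 6.4 = 3.392.
CYP2E1 (34%) and the residual 13% are unaffected.
CL_new/CL_old = 3.392 + 0.34 + 0.13 = 3.862.
AUC is inversely proportional to clearance, so the fold-change is 1 / 3.862 = 0.259.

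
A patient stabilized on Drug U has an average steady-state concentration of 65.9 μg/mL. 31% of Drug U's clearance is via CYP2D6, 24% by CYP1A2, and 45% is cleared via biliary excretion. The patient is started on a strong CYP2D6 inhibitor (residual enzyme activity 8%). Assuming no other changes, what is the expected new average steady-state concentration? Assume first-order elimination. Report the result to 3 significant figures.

92.2 μg/mL

CYP2D6: 0.31 × 0.08 = 0.0248
CYP1A2: 0.24 (unchanged)
Other: 0.45 (unchanged)
Relative clearance = 0.0248 + 0.24 + 0.45 = 0.7148.
Average steady-state concentration ∝ 1/CL, so new value = 65.9 / 0.7148 = 92.2 μg/mL.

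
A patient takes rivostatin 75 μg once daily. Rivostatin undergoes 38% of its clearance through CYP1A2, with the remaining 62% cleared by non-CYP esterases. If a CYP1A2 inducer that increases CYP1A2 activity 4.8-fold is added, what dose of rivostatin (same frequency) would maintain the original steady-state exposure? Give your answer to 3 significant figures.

183 μg

The CYP1A2 pathway (38% of clearance) increases to 4.8× activity: 0.38 × 4.8 = 1.824.
Non-CYP routes (62%) are unchanged.
New clearance relative to baseline: 1.824 + 0.62 = 2.444.
To maintain the same steady-state level, dose must scale with clearance: new dose = 75 × 2.444 = 183 μg.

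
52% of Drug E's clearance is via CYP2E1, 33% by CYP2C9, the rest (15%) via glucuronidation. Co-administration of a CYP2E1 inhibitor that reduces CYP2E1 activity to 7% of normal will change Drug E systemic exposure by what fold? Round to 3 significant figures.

1.94

The CYP2E1 pathway (52% of clearance) falls to 0.07× activity: 0.52 × 0.07 = 0.0364.
CYP2C9 (33%) and the residual 15% are unaffected.
Relative clearance = 0.0364 + 0.33 + 0.15 = 0.5164.
Since systemic exposure ∝ 1/CL, the ratio is 1 / 0.5164 = 1.94.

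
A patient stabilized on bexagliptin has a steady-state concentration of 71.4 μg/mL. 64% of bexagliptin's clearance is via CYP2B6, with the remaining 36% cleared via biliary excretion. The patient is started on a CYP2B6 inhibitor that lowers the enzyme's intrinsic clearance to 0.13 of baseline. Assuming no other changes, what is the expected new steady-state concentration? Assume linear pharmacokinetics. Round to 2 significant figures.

1.6 × 10² μg/mL

The CYP2B6 pathway (64% of clearance) drops to 0.13× activity: 0.64 × 0.13 = 0.0832.
The remaining 36% of clearance is unaffected.
CL_new/CL_old = 0.0832 + 0.36 = 0.4432.
New steady-state concentration = baseline ÷ relative clearance = 71.4 / 0.4432 = 1.6 × 10² μg/mL.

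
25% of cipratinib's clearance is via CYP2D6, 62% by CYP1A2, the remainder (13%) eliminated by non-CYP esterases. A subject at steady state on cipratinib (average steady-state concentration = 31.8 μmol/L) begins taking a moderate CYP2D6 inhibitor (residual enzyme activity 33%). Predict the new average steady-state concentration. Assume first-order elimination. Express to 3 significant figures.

38.2 μmol/L

The CYP2D6 pathway (25% of clearance) drops to 0.33× activity: 0.25 × 0.33 = 0.0825.
CYP1A2 (62%) and the residual 13% are unaffected.
New clearance relative to baseline: 0.0825 + 0.62 + 0.13 = 0.8325.
With dosing unchanged, average steady-state concentration scales as 1/CL: 31.8 / 0.8325 = 38.2 μmol/L.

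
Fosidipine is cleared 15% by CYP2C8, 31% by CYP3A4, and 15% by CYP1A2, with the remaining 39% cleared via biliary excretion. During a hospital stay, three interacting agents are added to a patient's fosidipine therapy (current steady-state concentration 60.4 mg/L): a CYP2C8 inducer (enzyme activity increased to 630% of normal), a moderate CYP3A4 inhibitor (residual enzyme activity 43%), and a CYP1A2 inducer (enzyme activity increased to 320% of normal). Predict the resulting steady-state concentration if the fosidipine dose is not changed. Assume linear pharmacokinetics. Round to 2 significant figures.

The CYP2C8 pathway (15% of clearance) is boosted to 6.3× activity: 0.15 × 6.3 = 0.945.
The CYP3A4 pathway (31% of clearance) falls to 0.43× activity: 0.31 × 0.43 = 0.1333.
The CYP1A2 pathway (15% of clearance) rises to 3.2× activity: 0.15 × 3.2 = 0.48.
Non-CYP routes (39%) are unchanged.
New clearance relative to baseline: 0.945 + 0.1333 + 0.48 + 0.39 = 1.9483.
Dividing the baseline by the relative clearance: 60.4 / 1.9483 = 31 mg/L.

31 mg/L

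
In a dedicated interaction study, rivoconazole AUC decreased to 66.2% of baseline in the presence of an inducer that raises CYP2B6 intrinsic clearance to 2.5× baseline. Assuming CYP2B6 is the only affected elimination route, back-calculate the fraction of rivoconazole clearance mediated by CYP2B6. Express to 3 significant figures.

0.340

Let fm be the CYP2B6 fraction. New clearance relative to baseline = fm × 2.5 + (1 − fm).
AUC ratio = 1 / (new CL fraction), so new CL fraction = 1 / 0.662 = 1.511.
fm × 2.5 + 1 − fm = 1.511  ⇒  fm × (2.5 − 1) = 0.5106  ⇒  fm = 0.340.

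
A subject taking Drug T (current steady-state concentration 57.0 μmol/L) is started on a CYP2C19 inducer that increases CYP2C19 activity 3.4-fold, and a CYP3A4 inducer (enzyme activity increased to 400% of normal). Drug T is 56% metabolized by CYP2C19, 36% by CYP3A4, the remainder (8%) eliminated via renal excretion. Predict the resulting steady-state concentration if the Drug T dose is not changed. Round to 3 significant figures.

16.6 μmol/L

The CYP2C19 pathway (56% of clearance) is boosted to 3.4× activity: 0.56 × 3.4 = 1.904.
The CYP3A4 pathway (36% of clearance) is boosted to 4× activity: 0.36 × 4 = 1.44.
The remaining 8% of clearance is unaffected.
New clearance relative to baseline: 1.904 + 1.44 + 0.08 = 3.424.
Steady-state concentration ∝ 1/CL: new value = 57.0 / 3.424 = 16.6 μmol/L.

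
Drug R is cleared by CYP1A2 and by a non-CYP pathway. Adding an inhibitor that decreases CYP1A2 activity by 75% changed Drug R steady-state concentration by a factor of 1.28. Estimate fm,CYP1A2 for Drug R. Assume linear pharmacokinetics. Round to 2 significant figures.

0.29

Let fm be the CYP1A2 fraction. New clearance relative to baseline = fm × 0.25 + (1 − fm).
Steady-state concentration ratio = 1 / (new CL fraction), so new CL fraction = 1 / 1.28 = 0.7812.
fm × 0.25 + 1 − fm = 0.7812  ⇒  fm × (0.25 − 1) = −0.2188  ⇒  fm = 0.29.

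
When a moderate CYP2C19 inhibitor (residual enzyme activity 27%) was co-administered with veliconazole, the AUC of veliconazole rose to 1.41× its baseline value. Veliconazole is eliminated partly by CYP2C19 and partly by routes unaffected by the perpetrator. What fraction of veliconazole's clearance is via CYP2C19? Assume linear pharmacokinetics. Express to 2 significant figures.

CL'/CL = 1 / 1.41 = 0.7092
0.27·fm + (1 − fm) = 0.7092
fm = (0.7092 − 1) / (0.27 − 1) = 0.40

0.40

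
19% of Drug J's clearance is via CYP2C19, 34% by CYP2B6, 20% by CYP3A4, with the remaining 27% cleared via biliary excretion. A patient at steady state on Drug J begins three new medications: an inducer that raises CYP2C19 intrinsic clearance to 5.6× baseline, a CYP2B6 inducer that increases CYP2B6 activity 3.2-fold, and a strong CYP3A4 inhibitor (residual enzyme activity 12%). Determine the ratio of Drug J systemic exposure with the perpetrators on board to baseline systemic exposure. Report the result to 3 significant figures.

0.409

The CYP2C19 pathway (19% of clearance) is boosted to 5.6× activity: 0.19 × 5.6 = 1.064.
The CYP2B6 pathway (34% of clearance) increases to 3.2× activity: 0.34 × 3.2 = 1.088.
The CYP3A4 pathway (20% of clearance) is reduced to 0.12× activity: 0.2 × 0.12 = 0.024.
The remaining 27% of clearance is unaffected.
Relative clearance = 1.064 + 1.088 + 0.024 + 0.27 = 2.446.
Because systemic exposure varies inversely with clearance, the combined effect is 1 / 2.446 = 0.409.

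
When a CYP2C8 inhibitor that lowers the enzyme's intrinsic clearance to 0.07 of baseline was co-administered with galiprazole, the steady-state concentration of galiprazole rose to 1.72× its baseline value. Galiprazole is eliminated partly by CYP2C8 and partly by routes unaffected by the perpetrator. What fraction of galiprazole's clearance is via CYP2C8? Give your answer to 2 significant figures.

0.45

Let fm be the CYP2C8 fraction. New clearance relative to baseline = fm × 0.07 + (1 − fm).
Steady-state concentration ratio = 1 / (new CL fraction), so new CL fraction = 1 / 1.72 = 0.5814.
fm × 0.07 + 1 − fm = 0.5814  ⇒  fm × (0.07 − 1) = −0.4186  ⇒  fm = 0.45.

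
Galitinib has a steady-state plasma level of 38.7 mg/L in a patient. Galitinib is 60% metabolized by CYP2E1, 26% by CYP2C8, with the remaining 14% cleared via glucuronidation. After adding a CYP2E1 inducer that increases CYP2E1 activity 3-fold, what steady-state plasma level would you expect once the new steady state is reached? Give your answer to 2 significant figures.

CYP2E1: 0.6 × 3 = 1.8
CYP2C8: 0.26 (unchanged)
Other: 0.14 (unchanged)
New clearance relative to baseline: 1.8 + 0.26 + 0.14 = 2.2.
Steady-state plasma level ∝ 1/CL, so new value = 38.7 / 2.2 = 18 mg/L.

18 mg/L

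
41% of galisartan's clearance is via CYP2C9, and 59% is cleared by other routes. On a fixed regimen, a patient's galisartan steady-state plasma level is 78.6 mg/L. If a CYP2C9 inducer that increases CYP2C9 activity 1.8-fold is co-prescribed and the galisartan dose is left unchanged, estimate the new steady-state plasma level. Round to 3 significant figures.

The CYP2C9 pathway (41% of clearance) is boosted to 1.8× activity: 0.41 × 1.8 = 0.738.
Non-CYP routes (59%) are unchanged.
Relative clearance = 0.738 + 0.59 = 1.328.
New steady-state plasma level = baseline ÷ relative clearance = 78.6 / 1.328 = 59.2 mg/L.

59.2 mg/L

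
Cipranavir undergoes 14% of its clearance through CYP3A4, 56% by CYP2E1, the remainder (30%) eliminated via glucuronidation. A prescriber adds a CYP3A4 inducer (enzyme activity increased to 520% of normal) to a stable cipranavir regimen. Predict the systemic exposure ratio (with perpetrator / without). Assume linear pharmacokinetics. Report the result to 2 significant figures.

The CYP3A4 pathway (14% of clearance) increases to 5.2× activity: 0.14 × 5.2 = 0.728.
CYP2E1 (56%) and the residual 30% are unaffected.
New clearance relative to baseline: 0.728 + 0.56 + 0.3 = 1.588.
Systemic exposure ratio = CL_old/CL_new = 1 / 1.588 = 0.63.

0.63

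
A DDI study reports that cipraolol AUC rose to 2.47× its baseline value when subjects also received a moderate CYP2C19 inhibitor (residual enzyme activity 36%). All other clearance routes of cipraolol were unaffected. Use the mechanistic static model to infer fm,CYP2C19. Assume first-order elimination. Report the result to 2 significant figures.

Let x = fm,CYP2C19. Because AUC ∝ 1/CL, relative clearance fell to 1/2.47 = 0.4049.
Only the CYP2C19 route changed, so 0.4049 = x·0.36 + (1 − x), giving x = 0.93.

0.93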